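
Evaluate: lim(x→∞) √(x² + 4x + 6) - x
This is an ∞-∞ indeterminate form.

Combine fractions or rationalize to convert ∞-∞ to 0/0 form:
  lim(x→∞) √(x² + 4x + 6) - x = 2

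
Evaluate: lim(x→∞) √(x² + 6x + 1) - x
This is an ∞-∞ indeterminate form.

Combine fractions or rationalize to convert ∞-∞ to 0/0 form:
  lim(x→∞) √(x² + 6x + 1) - x = 3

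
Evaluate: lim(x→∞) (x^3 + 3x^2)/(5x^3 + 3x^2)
This is an ∞/∞ indeterminate form.

Apply L'Hôpital's rule: differentiate numerator and denominator separately.
  f(x) = x^3 + 3·x^2   ⇒   f'(x) = 3·x^2 + 6·x
  g(x) = 5·x^3 + 3·x^2   ⇒   g'(x) = 15·x^2 + 6·x
  lim(x→∞) f'(x)/g'(x) = lim(x→∞) (3·x^2 + 6·x)/(15·x^2 + 6·x)
  = 1/5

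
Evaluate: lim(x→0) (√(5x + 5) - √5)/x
This is a standard limit.

Factor or rationalize the expression:
  lim(x→0) (√(5x + 5) - √5)/x = sqrt(5)/2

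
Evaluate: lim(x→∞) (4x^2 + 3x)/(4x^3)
This is an ∞/∞ indeterminate form.

Apply L'Hôpital's rule: differentiate numerator and denominator separately.
  f(x) = 4·x^2 + 3·x   ⇒   f'(x) = 8·x + 3
  g(x) = 4·x^3   ⇒   g'(x) = 12·x^2
  lim(x→∞) f'(x)/g'(x) = lim(x→∞) (8·x + 3)/(12·x^2)
  = 0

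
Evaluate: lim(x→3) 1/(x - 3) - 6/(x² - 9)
This is an ∞-∞ indeterminate form.

Combine fractions or rationalize to convert ∞-∞ to 0/0 form:
  lim(x→3) 1/(x - 3) - 6/(x² - 9) = 1/6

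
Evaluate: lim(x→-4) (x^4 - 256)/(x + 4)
This is a standard limit.

Factor or rationalize the expression:
  lim(x→-4) (x^4 - 256)/(x + 4) = -256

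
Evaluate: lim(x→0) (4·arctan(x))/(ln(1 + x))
This is a 0/0 indeterminate form.

Apply L'Hôpital's rule: differentiate numerator and denominator separately.
  f(x) = 4·atan(x)   ⇒   f'(x) = 4/(x^2 + 1)
  g(x) = ln(x + 1)   ⇒   g'(x) = 1/(x + 1)
  lim(x→0) f'(x)/g'(x) = lim(x→0) (4/(x^2 + 1))/(1/(x + 1))
  = 4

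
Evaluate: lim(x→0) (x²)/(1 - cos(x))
This is a 0/0 indeterminate form.

Apply L'Hôpital's rule: differentiate numerator and denominator separately.
  f(x) = x^2   ⇒   f'(x) = 2·x
  g(x) = 1 - cos(x)   ⇒   g'(x) = sin(x)
  lim(x→0) f'(x)/g'(x) = lim(x→0) (2·x)/(sin(x))
  = 2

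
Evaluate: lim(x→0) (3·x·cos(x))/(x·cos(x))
This is a 0/0 indeterminate form.

Apply L'Hôpital's rule: differentiate numerator and denominator separately.
  f(x) = 3·x·cos(x)   ⇒   f'(x) = -3·x·sin(x) + 3·cos(x)
  g(x) = x·cos(x)   ⇒   g'(x) = -x·sin(x) + cos(x)
  lim(x→0) f'(x)/g'(x) = lim(x→0) (-3·x·sin(x) + 3·cos(x))/(-x·sin(x) + cos(x))
  = 3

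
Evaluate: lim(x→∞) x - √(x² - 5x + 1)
This is an ∞-∞ indeterminate form.

Combine fractions or rationalize to convert ∞-∞ to 0/0 form:
  lim(x→∞) x - √(x² - 5x + 1) = 5/2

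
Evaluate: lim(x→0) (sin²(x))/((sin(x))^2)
This is a 0/0 indeterminate form.

Apply L'Hôpital's rule: differentiate numerator and denominator separately.
  f(x) = sin(x)^2   ⇒   f'(x) = 2·sin(x)·cos(x)
  g(x) = sin(x)^2   ⇒   g'(x) = 2·sin(x)·cos(x)
  lim(x→0) f'(x)/g'(x) = lim(x→0) (2·sin(x)·cos(x))/(2·sin(x)·cos(x))
  = 1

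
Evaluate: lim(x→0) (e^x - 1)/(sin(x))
This is a 0/0 indeterminate form.

Apply L'Hôpital's rule: differentiate numerator and denominator separately.
  f(x) = e^(x) - 1   ⇒   f'(x) = e^(x)
  g(x) = sin(x)   ⇒   g'(x) = cos(x)
  lim(x→0) f'(x)/g'(x) = lim(x→0) (e^(x))/(cos(x))
  = 1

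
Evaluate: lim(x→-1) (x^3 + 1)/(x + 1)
This is a standard limit.

Factor or rationalize the expression:
  lim(x→-1) (x^3 + 1)/(x + 1) = 3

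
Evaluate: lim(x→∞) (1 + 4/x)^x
This is an exponential indeterminate form.

For exponential indeterminate forms, take the natural log:
  Let L = lim(x→∞) (1 + 4/x)^x
  Then ln(L) = lim(x→∞) [exponent × ln(base)]
  Evaluate using L'Hôpital or standard limits, then exponentiate.
  L = e^(4)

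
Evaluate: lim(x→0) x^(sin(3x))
This is an exponential indeterminate form.

For exponential indeterminate forms, take the natural log:
  Let L = lim(x→0) x^(sin(3x))
  Then ln(L) = lim(x→0) [exponent × ln(base)]
  Evaluate using L'Hôpital or standard limits, then exponentiate.
  L = 1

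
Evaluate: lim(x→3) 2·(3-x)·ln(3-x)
This is a 0·∞ indeterminate form.

Rewrite 0·∞ as a quotient (0/0 or ∞/∞ form), then apply L'Hôpital's rule:
  lim(x→3) 2·(3-x)·ln(3-x) = 0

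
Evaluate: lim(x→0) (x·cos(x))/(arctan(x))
This is a 0/0 indeterminate form.

Apply L'Hôpital's rule: differentiate numerator and denominator separately.
  f(x) = x·cos(x)   ⇒   f'(x) = -x·sin(x) + cos(x)
  g(x) = atan(x)   ⇒   g'(x) = 1/(x^2 + 1)
  lim(x→0) f'(x)/g'(x) = lim(x→0) (-x·sin(x) + cos(x))/(1/(x^2 + 1))
  = 1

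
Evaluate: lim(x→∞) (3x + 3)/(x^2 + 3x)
This is an ∞/∞ indeterminate form.

Apply L'Hôpital's rule: differentiate numerator and denominator separately.
  f(x) = 3·x + 3   ⇒   f'(x) = 3
  g(x) = x^2 + 3·x   ⇒   g'(x) = 2·x + 3
  lim(x→∞) f'(x)/g'(x) = lim(x→∞) (3)/(2·x + 3)
  = 0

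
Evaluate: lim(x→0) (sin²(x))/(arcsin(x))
This is a 0/0 indeterminate form.

Apply L'Hôpital's rule: differentiate numerator and denominator separately.
  f(x) = sin(x)^2   ⇒   f'(x) = 2·sin(x)·cos(x)
  g(x) = asin(x)   ⇒   g'(x) = 1/sqrt(1 - x^2)
  lim(x→0) f'(x)/g'(x) = lim(x→0) (2·sin(x)·cos(x))/(1/sqrt(1 - x^2))
  = 0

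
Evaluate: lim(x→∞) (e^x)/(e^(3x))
This is an ∞/∞ indeterminate form.

Apply L'Hôpital's rule: differentiate numerator and denominator separately.
  f(x) = e^(x)   ⇒   f'(x) = e^(x)
  g(x) = e^(3·x)   ⇒   g'(x) = 3·e^(3·x)
  lim(x→∞) f'(x)/g'(x) = lim(x→∞) (e^(x))/(3·e^(3·x))
  = 0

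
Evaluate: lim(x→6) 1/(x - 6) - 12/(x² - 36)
This is an ∞-∞ indeterminate form.

Combine fractions or rationalize to convert ∞-∞ to 0/0 form:
  lim(x→6) 1/(x - 6) - 12/(x² - 36) = 1/12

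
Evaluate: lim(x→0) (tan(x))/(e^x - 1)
This is a 0/0 indeterminate form.

Apply L'Hôpital's rule: differentiate numerator and denominator separately.
  f(x) = tan(x)   ⇒   f'(x) = tan(x)^2 + 1
  g(x) = e^(x) - 1   ⇒   g'(x) = e^(x)
  lim(x→0) f'(x)/g'(x) = lim(x→0) (tan(x)^2 + 1)/(e^(x))
  = 1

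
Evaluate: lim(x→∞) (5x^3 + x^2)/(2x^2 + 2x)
This is an ∞/∞ indeterminate form.

Apply L'Hôpital's rule: differentiate numerator and denominator separately.
  f(x) = 5·x^3 + x^2   ⇒   f'(x) = 15·x^2 + 2·x
  g(x) = 2·x^2 + 2·x   ⇒   g'(x) = 4·x + 2
  lim(x→∞) f'(x)/g'(x) = lim(x→∞) (15·x^2 + 2·x)/(4·x + 2)
  = ∞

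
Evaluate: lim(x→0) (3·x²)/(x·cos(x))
This is a 0/0 indeterminate form.

Apply L'Hôpital's rule: differentiate numerator and denominator separately.
  f(x) = 3·x^2   ⇒   f'(x) = 6·x
  g(x) = x·cos(x)   ⇒   g'(x) = -x·sin(x) + cos(x)
  lim(x→0) f'(x)/g'(x) = lim(x→0) (6·x)/(-x·sin(x) + cos(x))
  = 0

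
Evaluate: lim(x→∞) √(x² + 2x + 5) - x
This is an ∞-∞ indeterminate form.

Combine fractions or rationalize to convert ∞-∞ to 0/0 form:
  lim(x→∞) √(x² + 2x + 5) - x = 1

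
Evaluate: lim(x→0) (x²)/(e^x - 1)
This is a 0/0 indeterminate form.

Apply L'Hôpital's rule: differentiate numerator and denominator separately.
  f(x) = x^2   ⇒   f'(x) = 2·x
  g(x) = e^(x) - 1   ⇒   g'(x) = e^(x)
  lim(x→0) f'(x)/g'(x) = lim(x→0) (2·x)/(e^(x))
  = 0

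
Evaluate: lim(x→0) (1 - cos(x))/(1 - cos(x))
This is a 0/0 indeterminate form.

Apply L'Hôpital's rule: differentiate numerator and denominator separately.
  f(x) = 1 - cos(x)   ⇒   f'(x) = sin(x)
  g(x) = 1 - cos(x)   ⇒   g'(x) = sin(x)
  lim(x→0) f'(x)/g'(x) = lim(x→0) (sin(x))/(sin(x))
  = 1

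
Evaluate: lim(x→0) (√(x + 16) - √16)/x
This is a standard limit.

Factor or rationalize the expression:
  lim(x→0) (√(x + 16) - √16)/x = 1/8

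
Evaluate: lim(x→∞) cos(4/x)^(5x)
This is an exponential indeterminate form.

For exponential indeterminate forms, take the natural log:
  Let L = lim(x→∞) cos(4/x)^(5x)
  Then ln(L) = lim(x→∞) [exponent × ln(base)]
  Evaluate using L'Hôpital or standard limits, then exponentiate.
  L = 1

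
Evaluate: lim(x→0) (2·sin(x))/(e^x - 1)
This is a 0/0 indeterminate form.

Apply L'Hôpital's rule: differentiate numerator and denominator separately.
  f(x) = 2·sin(x)   ⇒   f'(x) = 2·cos(x)
  g(x) = e^(x) - 1   ⇒   g'(x) = e^(x)
  lim(x→0) f'(x)/g'(x) = lim(x→0) (2·cos(x))/(e^(x))
  = 2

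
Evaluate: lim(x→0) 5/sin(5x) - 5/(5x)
This is an ∞-∞ indeterminate form.

Combine fractions or rationalize to convert ∞-∞ to 0/0 form:
  lim(x→0) 5/sin(5x) - 5/(5x) = 0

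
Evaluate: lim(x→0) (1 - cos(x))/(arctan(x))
This is a 0/0 indeterminate form.

Apply L'Hôpital's rule: differentiate numerator and denominator separately.
  f(x) = 1 - cos(x)   ⇒   f'(x) = sin(x)
  g(x) = atan(x)   ⇒   g'(x) = 1/(x^2 + 1)
  lim(x→0) f'(x)/g'(x) = lim(x→0) (sin(x))/(1/(x^2 + 1))
  = 0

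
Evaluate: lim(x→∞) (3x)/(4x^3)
This is an ∞/∞ indeterminate form.

Apply L'Hôpital's rule: differentiate numerator and denominator separately.
  f(x) = 3·x   ⇒   f'(x) = 3
  g(x) = 4·x^3   ⇒   g'(x) = 12·x^2
  lim(x→∞) f'(x)/g'(x) = lim(x→∞) (3)/(12·x^2)
  = 0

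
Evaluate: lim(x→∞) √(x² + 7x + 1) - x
This is an ∞-∞ indeterminate form.

Combine fractions or rationalize to convert ∞-∞ to 0/0 form:
  lim(x→∞) √(x² + 7x + 1) - x = 7/2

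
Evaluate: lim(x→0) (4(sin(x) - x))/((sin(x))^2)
This is a 0/0 indeterminate form.

Apply L'Hôpital's rule: differentiate numerator and denominator separately.
  f(x) = -4·x + 4·sin(x)   ⇒   f'(x) = 4·cos(x) - 4
  g(x) = sin(x)^2   ⇒   g'(x) = 2·sin(x)·cos(x)
  lim(x→0) f'(x)/g'(x) = lim(x→0) (4·cos(x) - 4)/(2·sin(x)·cos(x))
  = 0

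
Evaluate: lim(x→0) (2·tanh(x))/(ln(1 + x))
This is a 0/0 indeterminate form.

Apply L'Hôpital's rule: differentiate numerator and denominator separately.
  f(x) = 2·tanh(x)   ⇒   f'(x) = 2 - 2·tanh(x)^2
  g(x) = ln(x + 1)   ⇒   g'(x) = 1/(x + 1)
  lim(x→0) f'(x)/g'(x) = lim(x→0) (2 - 2·tanh(x)^2)/(1/(x + 1))
  = 2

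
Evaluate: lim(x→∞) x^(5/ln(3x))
This is an exponential indeterminate form.

For exponential indeterminate forms, take the natural log:
  Let L = lim(x→∞) x^(5/ln(3x))
  Then ln(L) = lim(x→∞) [exponent × ln(base)]
  Evaluate using L'Hôpital or standard limits, then exponentiate.
  L = e^(5)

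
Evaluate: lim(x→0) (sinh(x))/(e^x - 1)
This is a 0/0 indeterminate form.

Apply L'Hôpital's rule: differentiate numerator and denominator separately.
  f(x) = sinh(x)   ⇒   f'(x) = cosh(x)
  g(x) = e^(x) - 1   ⇒   g'(x) = e^(x)
  lim(x→0) f'(x)/g'(x) = lim(x→0) (cosh(x))/(e^(x))
  = 1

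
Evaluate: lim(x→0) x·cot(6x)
This is a 0·∞ indeterminate form.

Rewrite 0·∞ as a quotient (0/0 or ∞/∞ form), then apply L'Hôpital's rule:
  lim(x→0) x·cot(6x) = 1/6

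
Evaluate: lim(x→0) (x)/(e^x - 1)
This is a 0/0 indeterminate form.

Apply L'Hôpital's rule: differentiate numerator and denominator separately.
  f(x) = x   ⇒   f'(x) = 1
  g(x) = e^(x) - 1   ⇒   g'(x) = e^(x)
  lim(x→0) f'(x)/g'(x) = lim(x→0) (1)/(e^(x))
  = 1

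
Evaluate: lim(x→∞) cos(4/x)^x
This is an exponential indeterminate form.

For exponential indeterminate forms, take the natural log:
  Let L = lim(x→∞) cos(4/x)^x
  Then ln(L) = lim(x→∞) [exponent × ln(base)]
  Evaluate using L'Hôpital or standard limits, then exponentiate.
  L = 1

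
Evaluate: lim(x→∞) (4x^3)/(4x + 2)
This is an ∞/∞ indeterminate form.

Apply L'Hôpital's rule: differentiate numerator and denominator separately.
  f(x) = 4·x^3   ⇒   f'(x) = 12·x^2
  g(x) = 4·x + 2   ⇒   g'(x) = 4
  lim(x→∞) f'(x)/g'(x) = lim(x→∞) (12·x^2)/(4)
  = ∞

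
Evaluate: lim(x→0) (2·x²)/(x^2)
This is a 0/0 indeterminate form.

Apply L'Hôpital's rule: differentiate numerator and denominator separately.
  f(x) = 2·x^2   ⇒   f'(x) = 4·x
  g(x) = x^2   ⇒   g'(x) = 2·x
  lim(x→0) f'(x)/g'(x) = lim(x→0) (4·x)/(2·x)
  = 2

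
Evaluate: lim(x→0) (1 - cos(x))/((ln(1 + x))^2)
This is a 0/0 indeterminate form.

Apply L'Hôpital's rule: differentiate numerator and denominator separately.
  f(x) = 1 - cos(x)   ⇒   f'(x) = sin(x)
  g(x) = ln(x + 1)^2   ⇒   g'(x) = 2·ln(x + 1)/(x + 1)
  lim(x→0) f'(x)/g'(x) = lim(x→0) (sin(x))/(2·ln(x + 1)/(x + 1))
  = 1/2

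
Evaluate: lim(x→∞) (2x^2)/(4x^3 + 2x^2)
This is an ∞/∞ indeterminate form.

Apply L'Hôpital's rule: differentiate numerator and denominator separately.
  f(x) = 2·x^2   ⇒   f'(x) = 4·x
  g(x) = 4·x^3 + 2·x^2   ⇒   g'(x) = 12·x^2 + 4·x
  lim(x→∞) f'(x)/g'(x) = lim(x→∞) (4·x)/(12·x^2 + 4·x)
  = 0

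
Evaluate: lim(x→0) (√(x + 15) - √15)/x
This is a standard limit.

Factor or rationalize the expression:
  lim(x→0) (√(x + 15) - √15)/x = sqrt(15)/30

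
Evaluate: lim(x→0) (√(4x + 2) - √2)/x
This is a standard limit.

Factor or rationalize the expression:
  lim(x→0) (√(4x + 2) - √2)/x = sqrt(2)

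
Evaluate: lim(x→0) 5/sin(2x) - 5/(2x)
This is an ∞-∞ indeterminate form.

Combine fractions or rationalize to convert ∞-∞ to 0/0 form:
  lim(x→0) 5/sin(2x) - 5/(2x) = 0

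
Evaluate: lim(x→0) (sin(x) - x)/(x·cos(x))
This is a 0/0 indeterminate form.

Apply L'Hôpital's rule: differentiate numerator and denominator separately.
  f(x) = -x + sin(x)   ⇒   f'(x) = cos(x) - 1
  g(x) = x·cos(x)   ⇒   g'(x) = -x·sin(x) + cos(x)
  lim(x→0) f'(x)/g'(x) = lim(x→0) (cos(x) - 1)/(-x·sin(x) + cos(x))
  = 0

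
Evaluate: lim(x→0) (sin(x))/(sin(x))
This is a 0/0 indeterminate form.

Apply L'Hôpital's rule: differentiate numerator and denominator separately.
  f(x) = sin(x)   ⇒   f'(x) = cos(x)
  g(x) = sin(x)   ⇒   g'(x) = cos(x)
  lim(x→0) f'(x)/g'(x) = lim(x→0) (cos(x))/(cos(x))
  = 1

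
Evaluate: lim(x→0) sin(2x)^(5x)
This is an exponential indeterminate form.

For exponential indeterminate forms, take the natural log:
  Let L = lim(x→0) sin(2x)^(5x)
  Then ln(L) = lim(x→0) [exponent × ln(base)]
  Evaluate using L'Hôpital or standard limits, then exponentiate.
  L = 1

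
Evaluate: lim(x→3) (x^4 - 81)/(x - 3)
This is a standard limit.

Factor or rationalize the expression:
  lim(x→3) (x^4 - 81)/(x - 3) = 108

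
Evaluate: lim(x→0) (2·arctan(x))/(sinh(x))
This is a 0/0 indeterminate form.

Apply L'Hôpital's rule: differentiate numerator and denominator separately.
  f(x) = 2·atan(x)   ⇒   f'(x) = 2/(x^2 + 1)
  g(x) = sinh(x)   ⇒   g'(x) = cosh(x)
  lim(x→0) f'(x)/g'(x) = lim(x→0) (2/(x^2 + 1))/(cosh(x))
  = 2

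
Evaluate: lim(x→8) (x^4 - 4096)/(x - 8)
This is a standard limit.

Factor or rationalize the expression:
  lim(x→8) (x^4 - 4096)/(x - 8) = 2048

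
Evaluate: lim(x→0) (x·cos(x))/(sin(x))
This is a 0/0 indeterminate form.

Apply L'Hôpital's rule: differentiate numerator and denominator separately.
  f(x) = x·cos(x)   ⇒   f'(x) = -x·sin(x) + cos(x)
  g(x) = sin(x)   ⇒   g'(x) = cos(x)
  lim(x→0) f'(x)/g'(x) = lim(x→0) (-x·sin(x) + cos(x))/(cos(x))
  = 1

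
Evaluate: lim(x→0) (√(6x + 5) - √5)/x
This is a standard limit.

Factor or rationalize the expression:
  lim(x→0) (√(6x + 5) - √5)/x = 3·sqrt(5)/5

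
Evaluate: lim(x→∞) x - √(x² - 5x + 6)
This is an ∞-∞ indeterminate form.

Combine fractions or rationalize to convert ∞-∞ to 0/0 form:
  lim(x→∞) x - √(x² - 5x + 6) = 5/2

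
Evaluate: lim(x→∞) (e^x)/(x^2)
This is an ∞/∞ indeterminate form.

Apply L'Hôpital's rule: differentiate numerator and denominator separately.
  f(x) = e^(x)   ⇒   f'(x) = e^(x)
  g(x) = x^2   ⇒   g'(x) = 2·x
  lim(x→∞) f'(x)/g'(x) = lim(x→∞) (e^(x))/(2·x)
  = ∞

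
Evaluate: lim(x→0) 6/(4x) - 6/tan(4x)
This is an ∞-∞ indeterminate form.

Combine fractions or rationalize to convert ∞-∞ to 0/0 form:
  lim(x→0) 6/(4x) - 6/tan(4x) = 0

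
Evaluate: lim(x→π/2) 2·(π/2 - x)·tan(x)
This is a 0·∞ indeterminate form.

Rewrite 0·∞ as a quotient (0/0 or ∞/∞ form), then apply L'Hôpital's rule:
  lim(x→π/2) 2·(π/2 - x)·tan(x) = 2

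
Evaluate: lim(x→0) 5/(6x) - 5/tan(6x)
This is an ∞-∞ indeterminate form.

Combine fractions or rationalize to convert ∞-∞ to 0/0 form:
  lim(x→0) 5/(6x) - 5/tan(6x) = 0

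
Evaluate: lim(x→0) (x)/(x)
This is a 0/0 indeterminate form.

Apply L'Hôpital's rule: differentiate numerator and denominator separately.
  f(x) = x   ⇒   f'(x) = 1
  g(x) = x   ⇒   g'(x) = 1
  lim(x→0) f'(x)/g'(x) = lim(x→0) (1)/(1)
  = 1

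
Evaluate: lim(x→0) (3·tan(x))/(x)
This is a 0/0 indeterminate form.

Apply L'Hôpital's rule: differentiate numerator and denominator separately.
  f(x) = 3·tan(x)   ⇒   f'(x) = 3·tan(x)^2 + 3
  g(x) = x   ⇒   g'(x) = 1
  lim(x→0) f'(x)/g'(x) = lim(x→0) (3·tan(x)^2 + 3)/(1)
  = 3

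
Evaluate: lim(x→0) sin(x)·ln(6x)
This is a 0·∞ indeterminate form.

Rewrite 0·∞ as a quotient (0/0 or ∞/∞ form), then apply L'Hôpital's rule:
  lim(x→0) sin(x)·ln(6x) = 0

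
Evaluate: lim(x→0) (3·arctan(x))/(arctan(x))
This is a 0/0 indeterminate form.

Apply L'Hôpital's rule: differentiate numerator and denominator separately.
  f(x) = 3·atan(x)   ⇒   f'(x) = 3/(x^2 + 1)
  g(x) = atan(x)   ⇒   g'(x) = 1/(x^2 + 1)
  lim(x→0) f'(x)/g'(x) = lim(x→0) (3/(x^2 + 1))/(1/(x^2 + 1))
  = 3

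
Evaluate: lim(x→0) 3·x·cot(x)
This is a 0·∞ indeterminate form.

Rewrite 0·∞ as a quotient (0/0 or ∞/∞ form), then apply L'Hôpital's rule:
  lim(x→0) 3·x·cot(x) = 3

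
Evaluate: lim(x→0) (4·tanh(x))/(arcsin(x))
This is a 0/0 indeterminate form.

Apply L'Hôpital's rule: differentiate numerator and denominator separately.
  f(x) = 4·tanh(x)   ⇒   f'(x) = 4 - 4·tanh(x)^2
  g(x) = asin(x)   ⇒   g'(x) = 1/sqrt(1 - x^2)
  lim(x→0) f'(x)/g'(x) = lim(x→0) (4 - 4·tanh(x)^2)/(1/sqrt(1 - x^2))
  = 4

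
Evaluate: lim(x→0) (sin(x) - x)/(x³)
This is a 0/0 indeterminate form.

Apply L'Hôpital's rule: differentiate numerator and denominator separately.
  f(x) = -x + sin(x)   ⇒   f'(x) = cos(x) - 1
  g(x) = x^3   ⇒   g'(x) = 3·x^2
  lim(x→0) f'(x)/g'(x) = lim(x→0) (cos(x) - 1)/(3·x^2)
  = -1/6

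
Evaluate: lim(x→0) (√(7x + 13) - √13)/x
This is a standard limit.

Factor or rationalize the expression:
  lim(x→0) (√(7x + 13) - √13)/x = 7·sqrt(13)/26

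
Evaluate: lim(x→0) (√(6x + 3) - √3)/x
This is a standard limit.

Factor or rationalize the expression:
  lim(x→0) (√(6x + 3) - √3)/x = sqrt(3)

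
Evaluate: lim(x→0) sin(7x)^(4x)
This is an exponential indeterminate form.

For exponential indeterminate forms, take the natural log:
  Let L = lim(x→0) sin(7x)^(4x)
  Then ln(L) = lim(x→0) [exponent × ln(base)]
  Evaluate using L'Hôpital or standard limits, then exponentiate.
  L = 1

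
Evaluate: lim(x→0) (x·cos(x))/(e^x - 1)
This is a 0/0 indeterminate form.

Apply L'Hôpital's rule: differentiate numerator and denominator separately.
  f(x) = x·cos(x)   ⇒   f'(x) = -x·sin(x) + cos(x)
  g(x) = e^(x) - 1   ⇒   g'(x) = e^(x)
  lim(x→0) f'(x)/g'(x) = lim(x→0) (-x·sin(x) + cos(x))/(e^(x))
  = 1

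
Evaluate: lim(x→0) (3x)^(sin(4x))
This is an exponential indeterminate form.

For exponential indeterminate forms, take the natural log:
  Let L = lim(x→0) (3x)^(sin(4x))
  Then ln(L) = lim(x→0) [exponent × ln(base)]
  Evaluate using L'Hôpital or standard limits, then exponentiate.
  L = 1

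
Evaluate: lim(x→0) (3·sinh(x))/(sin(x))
This is a 0/0 indeterminate form.

Apply L'Hôpital's rule: differentiate numerator and denominator separately.
  f(x) = 3·sinh(x)   ⇒   f'(x) = 3·cosh(x)
  g(x) = sin(x)   ⇒   g'(x) = cos(x)
  lim(x→0) f'(x)/g'(x) = lim(x→0) (3·cosh(x))/(cos(x))
  = 3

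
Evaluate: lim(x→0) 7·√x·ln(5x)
This is a 0·∞ indeterminate form.

Rewrite 0·∞ as a quotient (0/0 or ∞/∞ form), then apply L'Hôpital's rule:
  lim(x→0) 7·√x·ln(5x) = 0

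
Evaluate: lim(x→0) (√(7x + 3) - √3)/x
This is a standard limit.

Factor or rationalize the expression:
  lim(x→0) (√(7x + 3) - √3)/x = 7·sqrt(3)/6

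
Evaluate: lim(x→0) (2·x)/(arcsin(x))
This is a 0/0 indeterminate form.

Apply L'Hôpital's rule: differentiate numerator and denominator separately.
  f(x) = 2·x   ⇒   f'(x) = 2
  g(x) = asin(x)   ⇒   g'(x) = 1/sqrt(1 - x^2)
  lim(x→0) f'(x)/g'(x) = lim(x→0) (2)/(1/sqrt(1 - x^2))
  = 2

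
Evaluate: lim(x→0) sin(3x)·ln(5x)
This is a 0·∞ indeterminate form.

Rewrite 0·∞ as a quotient (0/0 or ∞/∞ form), then apply L'Hôpital's rule:
  lim(x→0) sin(3x)·ln(5x) = 0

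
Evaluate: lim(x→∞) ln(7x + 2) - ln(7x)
This is an ∞-∞ indeterminate form.

Combine fractions or rationalize to convert ∞-∞ to 0/0 form:
  lim(x→∞) ln(7x + 2) - ln(7x) = 0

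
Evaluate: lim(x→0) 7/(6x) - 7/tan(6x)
This is an ∞-∞ indeterminate form.

Combine fractions or rationalize to convert ∞-∞ to 0/0 form:
  lim(x→0) 7/(6x) - 7/tan(6x) = 0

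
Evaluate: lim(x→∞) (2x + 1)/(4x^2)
This is an ∞/∞ indeterminate form.

Apply L'Hôpital's rule: differentiate numerator and denominator separately.
  f(x) = 2·x + 1   ⇒   f'(x) = 2
  g(x) = 4·x^2   ⇒   g'(x) = 8·x
  lim(x→∞) f'(x)/g'(x) = lim(x→∞) (2)/(8·x)
  = 0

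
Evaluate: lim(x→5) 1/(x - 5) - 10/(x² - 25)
This is an ∞-∞ indeterminate form.

Combine fractions or rationalize to convert ∞-∞ to 0/0 form:
  lim(x→5) 1/(x - 5) - 10/(x² - 25) = 1/10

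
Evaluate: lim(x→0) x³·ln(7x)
This is a 0·∞ indeterminate form.

Rewrite 0·∞ as a quotient (0/0 or ∞/∞ form), then apply L'Hôpital's rule:
  lim(x→0) x³·ln(7x) = 0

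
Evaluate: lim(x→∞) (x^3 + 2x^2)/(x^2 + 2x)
This is an ∞/∞ indeterminate form.

Apply L'Hôpital's rule: differentiate numerator and denominator separately.
  f(x) = x^3 + 2·x^2   ⇒   f'(x) = 3·x^2 + 4·x
  g(x) = x^2 + 2·x   ⇒   g'(x) = 2·x + 2
  lim(x→∞) f'(x)/g'(x) = lim(x→∞) (3·x^2 + 4·x)/(2·x + 2)
  = ∞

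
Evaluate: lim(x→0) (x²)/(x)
This is a 0/0 indeterminate form.

Apply L'Hôpital's rule: differentiate numerator and denominator separately.
  f(x) = x^2   ⇒   f'(x) = 2·x
  g(x) = x   ⇒   g'(x) = 1
  lim(x→0) f'(x)/g'(x) = lim(x→0) (2·x)/(1)
  = 0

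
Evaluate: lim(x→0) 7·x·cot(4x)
This is a 0·∞ indeterminate form.

Rewrite 0·∞ as a quotient (0/0 or ∞/∞ form), then apply L'Hôpital's rule:
  lim(x→0) 7·x·cot(4x) = 7/4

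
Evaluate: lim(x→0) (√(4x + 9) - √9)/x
This is a standard limit.

Factor or rationalize the expression:
  lim(x→0) (√(4x + 9) - √9)/x = 2/3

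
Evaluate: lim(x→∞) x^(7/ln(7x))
This is an exponential indeterminate form.

For exponential indeterminate forms, take the natural log:
  Let L = lim(x→∞) x^(7/ln(7x))
  Then ln(L) = lim(x→∞) [exponent × ln(base)]
  Evaluate using L'Hôpital or standard limits, then exponentiate.
  L = e^(7)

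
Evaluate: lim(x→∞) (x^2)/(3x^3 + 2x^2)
This is an ∞/∞ indeterminate form.

Apply L'Hôpital's rule: differentiate numerator and denominator separately.
  f(x) = x^2   ⇒   f'(x) = 2·x
  g(x) = 3·x^3 + 2·x^2   ⇒   g'(x) = 9·x^2 + 4·x
  lim(x→∞) f'(x)/g'(x) = lim(x→∞) (2·x)/(9·x^2 + 4·x)
  = 0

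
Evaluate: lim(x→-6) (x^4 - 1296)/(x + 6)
This is a standard limit.

Factor or rationalize the expression:
  lim(x→-6) (x^4 - 1296)/(x + 6) = -864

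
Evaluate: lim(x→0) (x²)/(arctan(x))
This is a 0/0 indeterminate form.

Apply L'Hôpital's rule: differentiate numerator and denominator separately.
  f(x) = x^2   ⇒   f'(x) = 2·x
  g(x) = atan(x)   ⇒   g'(x) = 1/(x^2 + 1)
  lim(x→0) f'(x)/g'(x) = lim(x→0) (2·x)/(1/(x^2 + 1))
  = 0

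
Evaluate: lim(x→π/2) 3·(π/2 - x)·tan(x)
This is a 0·∞ indeterminate form.

Rewrite 0·∞ as a quotient (0/0 or ∞/∞ form), then apply L'Hôpital's rule:
  lim(x→π/2) 3·(π/2 - x)·tan(x) = 3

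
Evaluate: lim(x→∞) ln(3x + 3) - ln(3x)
This is an ∞-∞ indeterminate form.

Combine fractions or rationalize to convert ∞-∞ to 0/0 form:
  lim(x→∞) ln(3x + 3) - ln(3x) = 0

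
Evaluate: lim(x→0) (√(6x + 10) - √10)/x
This is a standard limit.

Factor or rationalize the expression:
  lim(x→0) (√(6x + 10) - √10)/x = 3·sqrt(10)/10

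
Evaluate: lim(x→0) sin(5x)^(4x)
This is an exponential indeterminate form.

For exponential indeterminate forms, take the natural log:
  Let L = lim(x→0) sin(5x)^(4x)
  Then ln(L) = lim(x→0) [exponent × ln(base)]
  Evaluate using L'Hôpital or standard limits, then exponentiate.
  L = 1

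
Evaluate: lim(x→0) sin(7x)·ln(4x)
This is a 0·∞ indeterminate form.

Rewrite 0·∞ as a quotient (0/0 or ∞/∞ form), then apply L'Hôpital's rule:
  lim(x→0) sin(7x)·ln(4x) = 0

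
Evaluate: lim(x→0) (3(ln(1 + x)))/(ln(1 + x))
This is a 0/0 indeterminate form.

Apply L'Hôpital's rule: differentiate numerator and denominator separately.
  f(x) = 3·ln(x + 1)   ⇒   f'(x) = 3/(x + 1)
  g(x) = ln(x + 1)   ⇒   g'(x) = 1/(x + 1)
  lim(x→0) f'(x)/g'(x) = lim(x→0) (3/(x + 1))/(1/(x + 1))
  = 3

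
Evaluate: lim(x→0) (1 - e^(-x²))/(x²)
This is a 0/0 indeterminate form.

Apply L'Hôpital's rule: differentiate numerator and denominator separately.
  f(x) = 1 - e^(-x^2)   ⇒   f'(x) = 2·x·e^(-x^2)
  g(x) = x^2   ⇒   g'(x) = 2·x
  lim(x→0) f'(x)/g'(x) = lim(x→0) (2·x·e^(-x^2))/(2·x)
  = 1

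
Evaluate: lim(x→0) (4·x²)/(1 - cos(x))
This is a 0/0 indeterminate form.

Apply L'Hôpital's rule: differentiate numerator and denominator separately.
  f(x) = 4·x^2   ⇒   f'(x) = 8·x
  g(x) = 1 - cos(x)   ⇒   g'(x) = sin(x)
  lim(x→0) f'(x)/g'(x) = lim(x→0) (8·x)/(sin(x))
  = 8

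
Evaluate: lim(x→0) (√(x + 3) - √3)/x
This is a standard limit.

Factor or rationalize the expression:
  lim(x→0) (√(x + 3) - √3)/x = sqrt(3)/6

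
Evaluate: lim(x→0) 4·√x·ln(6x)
This is a 0·∞ indeterminate form.

Rewrite 0·∞ as a quotient (0/0 or ∞/∞ form), then apply L'Hôpital's rule:
  lim(x→0) 4·√x·ln(6x) = 0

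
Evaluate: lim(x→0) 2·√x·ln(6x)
This is a 0·∞ indeterminate form.

Rewrite 0·∞ as a quotient (0/0 or ∞/∞ form), then apply L'Hôpital's rule:
  lim(x→0) 2·√x·ln(6x) = 0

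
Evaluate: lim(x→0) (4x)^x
This is an exponential indeterminate form.

For exponential indeterminate forms, take the natural log:
  Let L = lim(x→0) (4x)^x
  Then ln(L) = lim(x→0) [exponent × ln(base)]
  Evaluate using L'Hôpital or standard limits, then exponentiate.
  L = 1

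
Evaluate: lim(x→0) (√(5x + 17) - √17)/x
This is a standard limit.

Factor or rationalize the expression:
  lim(x→0) (√(5x + 17) - √17)/x = 5·sqrt(17)/34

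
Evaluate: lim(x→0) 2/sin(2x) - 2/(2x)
This is an ∞-∞ indeterminate form.

Combine fractions or rationalize to convert ∞-∞ to 0/0 form:
  lim(x→0) 2/sin(2x) - 2/(2x) = 0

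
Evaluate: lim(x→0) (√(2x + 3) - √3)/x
This is a standard limit.

Factor or rationalize the expression:
  lim(x→0) (√(2x + 3) - √3)/x = sqrt(3)/3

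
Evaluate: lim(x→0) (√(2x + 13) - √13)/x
This is a standard limit.

Factor or rationalize the expression:
  lim(x→0) (√(2x + 13) - √13)/x = sqrt(13)/13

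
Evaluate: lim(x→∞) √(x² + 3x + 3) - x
This is an ∞-∞ indeterminate form.

Combine fractions or rationalize to convert ∞-∞ to 0/0 form:
  lim(x→∞) √(x² + 3x + 3) - x = 3/2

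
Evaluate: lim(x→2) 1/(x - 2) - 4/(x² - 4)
This is an ∞-∞ indeterminate form.

Combine fractions or rationalize to convert ∞-∞ to 0/0 form:
  lim(x→2) 1/(x - 2) - 4/(x² - 4) = 1/4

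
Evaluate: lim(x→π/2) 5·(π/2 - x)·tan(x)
This is a 0·∞ indeterminate form.

Rewrite 0·∞ as a quotient (0/0 or ∞/∞ form), then apply L'Hôpital's rule:
  lim(x→π/2) 5·(π/2 - x)·tan(x) = 5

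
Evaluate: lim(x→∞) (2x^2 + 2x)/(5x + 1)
This is an ∞/∞ indeterminate form.

Apply L'Hôpital's rule: differentiate numerator and denominator separately.
  f(x) = 2·x^2 + 2·x   ⇒   f'(x) = 4·x + 2
  g(x) = 5·x + 1   ⇒   g'(x) = 5
  lim(x→∞) f'(x)/g'(x) = lim(x→∞) (4·x + 2)/(5)
  = ∞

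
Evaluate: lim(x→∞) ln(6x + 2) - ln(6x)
This is an ∞-∞ indeterminate form.

Combine fractions or rationalize to convert ∞-∞ to 0/0 form:
  lim(x→∞) ln(6x + 2) - ln(6x) = 0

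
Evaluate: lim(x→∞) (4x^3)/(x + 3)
This is an ∞/∞ indeterminate form.

Apply L'Hôpital's rule: differentiate numerator and denominator separately.
  f(x) = 4·x^3   ⇒   f'(x) = 12·x^2
  g(x) = x + 3   ⇒   g'(x) = 1
  lim(x→∞) f'(x)/g'(x) = lim(x→∞) (12·x^2)/(1)
  = ∞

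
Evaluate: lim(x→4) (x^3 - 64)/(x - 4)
This is a standard limit.

Factor or rationalize the expression:
  lim(x→4) (x^3 - 64)/(x - 4) = 48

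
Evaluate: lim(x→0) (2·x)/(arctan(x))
This is a 0/0 indeterminate form.

Apply L'Hôpital's rule: differentiate numerator and denominator separately.
  f(x) = 2·x   ⇒   f'(x) = 2
  g(x) = atan(x)   ⇒   g'(x) = 1/(x^2 + 1)
  lim(x→0) f'(x)/g'(x) = lim(x→0) (2)/(1/(x^2 + 1))
  = 2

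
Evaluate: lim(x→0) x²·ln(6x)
This is a 0·∞ indeterminate form.

Rewrite 0·∞ as a quotient (0/0 or ∞/∞ form), then apply L'Hôpital's rule:
  lim(x→0) x²·ln(6x) = 0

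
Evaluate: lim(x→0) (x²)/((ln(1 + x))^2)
This is a 0/0 indeterminate form.

Apply L'Hôpital's rule: differentiate numerator and denominator separately.
  f(x) = x^2   ⇒   f'(x) = 2·x
  g(x) = ln(x + 1)^2   ⇒   g'(x) = 2·ln(x + 1)/(x + 1)
  lim(x→0) f'(x)/g'(x) = lim(x→0) (2·x)/(2·ln(x + 1)/(x + 1))
  = 1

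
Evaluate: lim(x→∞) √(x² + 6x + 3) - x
This is an ∞-∞ indeterminate form.

Combine fractions or rationalize to convert ∞-∞ to 0/0 form:
  lim(x→∞) √(x² + 6x + 3) - x = 3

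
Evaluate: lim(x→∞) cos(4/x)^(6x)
This is an exponential indeterminate form.

For exponential indeterminate forms, take the natural log:
  Let L = lim(x→∞) cos(4/x)^(6x)
  Then ln(L) = lim(x→∞) [exponent × ln(base)]
  Evaluate using L'Hôpital or standard limits, then exponentiate.
  L = 1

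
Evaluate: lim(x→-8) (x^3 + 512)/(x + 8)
This is a standard limit.

Factor or rationalize the expression:
  lim(x→-8) (x^3 + 512)/(x + 8) = 192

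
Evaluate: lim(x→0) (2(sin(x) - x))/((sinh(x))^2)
This is a 0/0 indeterminate form.

Apply L'Hôpital's rule: differentiate numerator and denominator separately.
  f(x) = -2·x + 2·sin(x)   ⇒   f'(x) = 2·cos(x) - 2
  g(x) = sinh(x)^2   ⇒   g'(x) = 2·sinh(x)·cosh(x)
  lim(x→0) f'(x)/g'(x) = lim(x→0) (2·cos(x) - 2)/(2·sinh(x)·cosh(x))
  = 0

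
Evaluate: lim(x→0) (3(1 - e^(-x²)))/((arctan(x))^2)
This is a 0/0 indeterminate form.

Apply L'Hôpital's rule: differentiate numerator and denominator separately.
  f(x) = 3 - 3·e^(-x^2)   ⇒   f'(x) = 6·x·e^(-x^2)
  g(x) = atan(x)^2   ⇒   g'(x) = 2·atan(x)/(x^2 + 1)
  lim(x→0) f'(x)/g'(x) = lim(x→0) (6·x·e^(-x^2))/(2·atan(x)/(x^2 + 1))
  = 3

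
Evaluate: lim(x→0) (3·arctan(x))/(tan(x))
This is a 0/0 indeterminate form.

Apply L'Hôpital's rule: differentiate numerator and denominator separately.
  f(x) = 3·atan(x)   ⇒   f'(x) = 3/(x^2 + 1)
  g(x) = tan(x)   ⇒   g'(x) = tan(x)^2 + 1
  lim(x→0) f'(x)/g'(x) = lim(x→0) (3/(x^2 + 1))/(tan(x)^2 + 1)
  = 3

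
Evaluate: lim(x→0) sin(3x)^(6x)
This is an exponential indeterminate form.

For exponential indeterminate forms, take the natural log:
  Let L = lim(x→0) sin(3x)^(6x)
  Then ln(L) = lim(x→0) [exponent × ln(base)]
  Evaluate using L'Hôpital or standard limits, then exponentiate.
  L = 1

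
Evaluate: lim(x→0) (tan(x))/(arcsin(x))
This is a 0/0 indeterminate form.

Apply L'Hôpital's rule: differentiate numerator and denominator separately.
  f(x) = tan(x)   ⇒   f'(x) = tan(x)^2 + 1
  g(x) = asin(x)   ⇒   g'(x) = 1/sqrt(1 - x^2)
  lim(x→0) f'(x)/g'(x) = lim(x→0) (tan(x)^2 + 1)/(1/sqrt(1 - x^2))
  = 1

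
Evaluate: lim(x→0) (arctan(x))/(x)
This is a 0/0 indeterminate form.

Apply L'Hôpital's rule: differentiate numerator and denominator separately.
  f(x) = atan(x)   ⇒   f'(x) = 1/(x^2 + 1)
  g(x) = x   ⇒   g'(x) = 1
  lim(x→0) f'(x)/g'(x) = lim(x→0) (1/(x^2 + 1))/(1)
  = 1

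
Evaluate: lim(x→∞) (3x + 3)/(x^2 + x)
This is an ∞/∞ indeterminate form.

Apply L'Hôpital's rule: differentiate numerator and denominator separately.
  f(x) = 3·x + 3   ⇒   f'(x) = 3
  g(x) = x^2 + x   ⇒   g'(x) = 2·x + 1
  lim(x→∞) f'(x)/g'(x) = lim(x→∞) (3)/(2·x + 1)
  = 0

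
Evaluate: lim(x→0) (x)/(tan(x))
This is a 0/0 indeterminate form.

Apply L'Hôpital's rule: differentiate numerator and denominator separately.
  f(x) = x   ⇒   f'(x) = 1
  g(x) = tan(x)   ⇒   g'(x) = tan(x)^2 + 1
  lim(x→0) f'(x)/g'(x) = lim(x→0) (1)/(tan(x)^2 + 1)
  = 1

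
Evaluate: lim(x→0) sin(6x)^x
This is an exponential indeterminate form.

For exponential indeterminate forms, take the natural log:
  Let L = lim(x→0) sin(6x)^x
  Then ln(L) = lim(x→0) [exponent × ln(base)]
  Evaluate using L'Hôpital or standard limits, then exponentiate.
  L = 1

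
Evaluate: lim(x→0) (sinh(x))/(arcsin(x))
This is a 0/0 indeterminate form.

Apply L'Hôpital's rule: differentiate numerator and denominator separately.
  f(x) = sinh(x)   ⇒   f'(x) = cosh(x)
  g(x) = asin(x)   ⇒   g'(x) = 1/sqrt(1 - x^2)
  lim(x→0) f'(x)/g'(x) = lim(x→0) (cosh(x))/(1/sqrt(1 - x^2))
  = 1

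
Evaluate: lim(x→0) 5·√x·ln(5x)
This is a 0·∞ indeterminate form.

Rewrite 0·∞ as a quotient (0/0 or ∞/∞ form), then apply L'Hôpital's rule:
  lim(x→0) 5·√x·ln(5x) = 0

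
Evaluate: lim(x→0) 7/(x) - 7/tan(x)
This is an ∞-∞ indeterminate form.

Combine fractions or rationalize to convert ∞-∞ to 0/0 form:
  lim(x→0) 7/(x) - 7/tan(x) = 0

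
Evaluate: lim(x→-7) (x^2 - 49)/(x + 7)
This is a standard limit.

Factor or rationalize the expression:
  lim(x→-7) (x^2 - 49)/(x + 7) = -14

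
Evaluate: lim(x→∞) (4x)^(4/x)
This is an exponential indeterminate form.

For exponential indeterminate forms, take the natural log:
  Let L = lim(x→∞) (4x)^(4/x)
  Then ln(L) = lim(x→∞) [exponent × ln(base)]
  Evaluate using L'Hôpital or standard limits, then exponentiate.
  L = 1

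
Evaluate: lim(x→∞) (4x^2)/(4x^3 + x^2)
This is an ∞/∞ indeterminate form.

Apply L'Hôpital's rule: differentiate numerator and denominator separately.
  f(x) = 4·x^2   ⇒   f'(x) = 8·x
  g(x) = 4·x^3 + x^2   ⇒   g'(x) = 12·x^2 + 2·x
  lim(x→∞) f'(x)/g'(x) = lim(x→∞) (8·x)/(12·x^2 + 2·x)
  = 0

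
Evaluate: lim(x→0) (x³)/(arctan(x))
This is a 0/0 indeterminate form.

Apply L'Hôpital's rule: differentiate numerator and denominator separately.
  f(x) = x^3   ⇒   f'(x) = 3·x^2
  g(x) = atan(x)   ⇒   g'(x) = 1/(x^2 + 1)
  lim(x→0) f'(x)/g'(x) = lim(x→0) (3·x^2)/(1/(x^2 + 1))
  = 0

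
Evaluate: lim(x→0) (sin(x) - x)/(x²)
This is a 0/0 indeterminate form.

Apply L'Hôpital's rule: differentiate numerator and denominator separately.
  f(x) = -x + sin(x)   ⇒   f'(x) = cos(x) - 1
  g(x) = x^2   ⇒   g'(x) = 2·x
  lim(x→0) f'(x)/g'(x) = lim(x→0) (cos(x) - 1)/(2·x)
  = 0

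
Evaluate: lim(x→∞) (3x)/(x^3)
This is an ∞/∞ indeterminate form.

Apply L'Hôpital's rule: differentiate numerator and denominator separately.
  f(x) = 3·x   ⇒   f'(x) = 3
  g(x) = x^3   ⇒   g'(x) = 3·x^2
  lim(x→∞) f'(x)/g'(x) = lim(x→∞) (3)/(3·x^2)
  = 0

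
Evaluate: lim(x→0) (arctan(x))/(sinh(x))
This is a 0/0 indeterminate form.

Apply L'Hôpital's rule: differentiate numerator and denominator separately.
  f(x) = atan(x)   ⇒   f'(x) = 1/(x^2 + 1)
  g(x) = sinh(x)   ⇒   g'(x) = cosh(x)
  lim(x→0) f'(x)/g'(x) = lim(x→0) (1/(x^2 + 1))/(cosh(x))
  = 1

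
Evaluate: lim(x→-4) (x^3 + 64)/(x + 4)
This is a standard limit.

Factor or rationalize the expression:
  lim(x→-4) (x^3 + 64)/(x + 4) = 48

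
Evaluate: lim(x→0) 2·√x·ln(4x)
This is a 0·∞ indeterminate form.

Rewrite 0·∞ as a quotient (0/0 or ∞/∞ form), then apply L'Hôpital's rule:
  lim(x→0) 2·√x·ln(4x) = 0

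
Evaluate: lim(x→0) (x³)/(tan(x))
This is a 0/0 indeterminate form.

Apply L'Hôpital's rule: differentiate numerator and denominator separately.
  f(x) = x^3   ⇒   f'(x) = 3·x^2
  g(x) = tan(x)   ⇒   g'(x) = tan(x)^2 + 1
  lim(x→0) f'(x)/g'(x) = lim(x→0) (3·x^2)/(tan(x)^2 + 1)
  = 0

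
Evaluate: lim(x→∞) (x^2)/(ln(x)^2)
This is an ∞/∞ indeterminate form.

Apply L'Hôpital's rule: differentiate numerator and denominator separately.
  f(x) = x^2   ⇒   f'(x) = 2·x
  g(x) = ln(x)^2   ⇒   g'(x) = 2·ln(x)/x
  lim(x→∞) f'(x)/g'(x) = lim(x→∞) (2·x)/(2·ln(x)/x)
  = ∞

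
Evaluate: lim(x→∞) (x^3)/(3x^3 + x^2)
This is an ∞/∞ indeterminate form.

Apply L'Hôpital's rule: differentiate numerator and denominator separately.
  f(x) = x^3   ⇒   f'(x) = 3·x^2
  g(x) = 3·x^3 + x^2   ⇒   g'(x) = 9·x^2 + 2·x
  lim(x→∞) f'(x)/g'(x) = lim(x→∞) (3·x^2)/(9·x^2 + 2·x)
  = 1/3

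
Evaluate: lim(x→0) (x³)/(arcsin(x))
This is a 0/0 indeterminate form.

Apply L'Hôpital's rule: differentiate numerator and denominator separately.
  f(x) = x^3   ⇒   f'(x) = 3·x^2
  g(x) = asin(x)   ⇒   g'(x) = 1/sqrt(1 - x^2)
  lim(x→0) f'(x)/g'(x) = lim(x→0) (3·x^2)/(1/sqrt(1 - x^2))
  = 0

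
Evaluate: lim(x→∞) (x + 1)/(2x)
This is an ∞/∞ indeterminate form.

Apply L'Hôpital's rule: differentiate numerator and denominator separately.
  f(x) = x + 1   ⇒   f'(x) = 1
  g(x) = 2·x   ⇒   g'(x) = 2
  lim(x→∞) f'(x)/g'(x) = lim(x→∞) (1)/(2)
  = 1/2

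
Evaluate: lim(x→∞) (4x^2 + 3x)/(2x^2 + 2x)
This is an ∞/∞ indeterminate form.

Apply L'Hôpital's rule: differentiate numerator and denominator separately.
  f(x) = 4·x^2 + 3·x   ⇒   f'(x) = 8·x + 3
  g(x) = 2·x^2 + 2·x   ⇒   g'(x) = 4·x + 2
  lim(x→∞) f'(x)/g'(x) = lim(x→∞) (8·x + 3)/(4·x + 2)
  = 2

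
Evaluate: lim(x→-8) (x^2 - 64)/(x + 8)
This is a standard limit.

Factor or rationalize the expression:
  lim(x→-8) (x^2 - 64)/(x + 8) = -16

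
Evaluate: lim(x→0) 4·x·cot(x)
This is a 0·∞ indeterminate form.

Rewrite 0·∞ as a quotient (0/0 or ∞/∞ form), then apply L'Hôpital's rule:
  lim(x→0) 4·x·cot(x) = 4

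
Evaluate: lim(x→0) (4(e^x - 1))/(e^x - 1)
This is a 0/0 indeterminate form.

Apply L'Hôpital's rule: differentiate numerator and denominator separately.
  f(x) = 4·e^(x) - 4   ⇒   f'(x) = 4·e^(x)
  g(x) = e^(x) - 1   ⇒   g'(x) = e^(x)
  lim(x→0) f'(x)/g'(x) = lim(x→0) (4·e^(x))/(e^(x))
  = 4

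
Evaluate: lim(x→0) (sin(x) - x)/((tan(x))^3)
This is a 0/0 indeterminate form.

Apply L'Hôpital's rule: differentiate numerator and denominator separately.
  f(x) = -x + sin(x)   ⇒   f'(x) = cos(x) - 1
  g(x) = tan(x)^3   ⇒   g'(x) = (3·tan(x)^2 + 3)·tan(x)^2
  lim(x→0) f'(x)/g'(x) = lim(x→0) (cos(x) - 1)/((3·tan(x)^2 + 3)·tan(x)^2)
  = -1/6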